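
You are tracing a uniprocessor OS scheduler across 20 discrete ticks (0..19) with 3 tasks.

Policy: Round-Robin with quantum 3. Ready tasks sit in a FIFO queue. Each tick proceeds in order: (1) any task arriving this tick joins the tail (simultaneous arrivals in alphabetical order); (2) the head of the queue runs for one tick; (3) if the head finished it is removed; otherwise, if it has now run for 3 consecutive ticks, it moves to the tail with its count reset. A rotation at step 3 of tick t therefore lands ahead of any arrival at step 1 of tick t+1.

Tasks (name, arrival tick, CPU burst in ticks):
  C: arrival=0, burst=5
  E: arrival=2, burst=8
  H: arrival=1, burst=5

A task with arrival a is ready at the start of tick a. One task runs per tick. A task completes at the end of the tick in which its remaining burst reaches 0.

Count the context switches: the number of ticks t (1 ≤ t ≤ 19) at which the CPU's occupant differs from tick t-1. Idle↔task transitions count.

context switches = 6

t=0: queue=[C] q_used=0 → run C
t=1: queue=[C,H] q_used=1 → run C
t=2: queue=[C,H,E] q_used=2 → run C
t=3: queue=[H,E,C] q_used=0 → run H
t=4: queue=[H,E,C] q_used=1 → run H
t=5: queue=[H,E,C] q_used=2 → run H
t=6: queue=[E,C,H] q_used=0 → run E
t=7: queue=[E,C,H] q_used=1 → run E
t=8: queue=[E,C,H] q_used=2 → run E
t=9: queue=[C,H,E] q_used=0 → run C
t=10: queue=[C,H,E] q_used=1 → run C
t=11: queue=[H,E] q_used=0 → run H
t=12: queue=[H,E] q_used=1 → run H
t=13: queue=[E] q_used=0 → run E
t=14: queue=[E] q_used=1 → run E
t=15: queue=[E] q_used=2 → run E
t=16: queue=[E] q_used=0 → run E
t=17: queue=[E] q_used=1 → run E
t=18: (idle)
t=19: (idle)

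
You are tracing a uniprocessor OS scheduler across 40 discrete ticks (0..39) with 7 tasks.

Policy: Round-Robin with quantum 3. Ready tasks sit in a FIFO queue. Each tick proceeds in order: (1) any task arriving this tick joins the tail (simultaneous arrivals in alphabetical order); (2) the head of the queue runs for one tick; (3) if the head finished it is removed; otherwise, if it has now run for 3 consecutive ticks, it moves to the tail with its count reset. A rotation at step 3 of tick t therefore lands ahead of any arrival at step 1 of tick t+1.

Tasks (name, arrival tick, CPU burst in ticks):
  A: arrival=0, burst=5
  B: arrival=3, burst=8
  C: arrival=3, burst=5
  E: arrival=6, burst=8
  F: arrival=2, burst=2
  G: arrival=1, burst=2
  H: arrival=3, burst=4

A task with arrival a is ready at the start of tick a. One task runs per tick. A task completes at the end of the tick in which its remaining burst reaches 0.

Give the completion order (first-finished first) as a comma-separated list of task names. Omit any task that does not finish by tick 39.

completion order = G, F, A, C, H, B, E

t=0: queue=[A] q_used=0 → run A
t=1: queue=[A,G] q_used=1 → run A
t=2: queue=[A,G,F] q_used=2 → run A
t=3: queue=[G,F,A,B,C,H] q_used=0 → run G
t=4: queue=[G,F,A,B,C,H] q_used=1 → run G
t=5: queue=[F,A,B,C,H] q_used=0 → run F
t=6: queue=[F,A,B,C,H,E] q_used=1 → run F
t=7: queue=[A,B,C,H,E] q_used=0 → run A
t=8: queue=[A,B,C,H,E] q_used=1 → run A
t=9: queue=[B,C,H,E] q_used=0 → run B
t=10: queue=[B,C,H,E] q_used=1 → run B
t=11: queue=[B,C,H,E] q_used=2 → run B
t=12: queue=[C,H,E,B] q_used=0 → run C
t=13: queue=[C,H,E,B] q_used=1 → run C
t=14: queue=[C,H,E,B] q_used=2 → run C
t=15: queue=[H,E,B,C] q_used=0 → run H
t=16: queue=[H,E,B,C] q_used=1 → run H
t=17: queue=[H,E,B,C] q_used=2 → run H
t=18: queue=[E,B,C,H] q_used=0 → run E
t=19: queue=[E,B,C,H] q_used=1 → run E
t=20: queue=[E,B,C,H] q_used=2 → run E
t=21: queue=[B,C,H,E] q_used=0 → run B
t=22: queue=[B,C,H,E] q_used=1 → run B
t=23: queue=[B,C,H,E] q_used=2 → run B
t=24: queue=[C,H,E,B] q_used=0 → run C
t=25: queue=[C,H,E,B] q_used=1 → run C
t=26: queue=[H,E,B] q_used=0 → run H
t=27: queue=[E,B] q_used=0 → run E
t=28: queue=[E,B] q_used=1 → run E
t=29: queue=[E,B] q_used=2 → run E
t=30: queue=[B,E] q_used=0 → run B
t=31: queue=[B,E] q_used=1 → run B
t=32: queue=[E] q_used=0 → run E
t=33: queue=[E] q_used=1 → run E
t=34: (idle)
t=35: (idle)
t=36: (idle)
t=37: (idle)
t=38: (idle)
t=39: (idle)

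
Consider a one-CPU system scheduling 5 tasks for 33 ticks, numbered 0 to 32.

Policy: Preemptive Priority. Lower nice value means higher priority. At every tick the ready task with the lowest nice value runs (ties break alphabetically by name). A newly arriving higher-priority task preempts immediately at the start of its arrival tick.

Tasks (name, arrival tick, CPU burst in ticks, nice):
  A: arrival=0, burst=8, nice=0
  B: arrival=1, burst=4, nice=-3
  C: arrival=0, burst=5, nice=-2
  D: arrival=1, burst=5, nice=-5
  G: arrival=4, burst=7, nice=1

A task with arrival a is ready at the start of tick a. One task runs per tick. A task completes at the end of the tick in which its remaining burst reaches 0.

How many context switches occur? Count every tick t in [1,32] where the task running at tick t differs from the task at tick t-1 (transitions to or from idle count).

context switches = 6

t=0: ready={A,C} → run C
t=1: ready={A,B,C,D} → run D
t=2: ready={A,B,C,D} → run D
t=3: ready={A,B,C,D} → run D
t=4: ready={A,B,C,D,G} → run D
t=5: ready={A,B,C,D,G} → run D
t=6: ready={A,B,C,G} → run B
t=7: ready={A,B,C,G} → run B
t=8: ready={A,B,C,G} → run B
t=9: ready={A,B,C,G} → run B
t=10: ready={A,C,G} → run C
t=11: ready={A,C,G} → run C
t=12: ready={A,C,G} → run C
t=13: ready={A,C,G} → run C
t=14: ready={A,G} → run A
t=15: ready={A,G} → run A
t=16: ready={A,G} → run A
t=17: ready={A,G} → run A
t=18: ready={A,G} → run A
t=19: ready={A,G} → run A
t=20: ready={A,G} → run A
t=21: ready={A,G} → run A
t=22: ready={G} → run G
t=23: ready={G} → run G
t=24: ready={G} → run G
t=25: ready={G} → run G
t=26: ready={G} → run G
t=27: ready={G} → run G
t=28: ready={G} → run G
t=29: (idle)
t=30: (idle)
t=31: (idle)
t=32: (idle)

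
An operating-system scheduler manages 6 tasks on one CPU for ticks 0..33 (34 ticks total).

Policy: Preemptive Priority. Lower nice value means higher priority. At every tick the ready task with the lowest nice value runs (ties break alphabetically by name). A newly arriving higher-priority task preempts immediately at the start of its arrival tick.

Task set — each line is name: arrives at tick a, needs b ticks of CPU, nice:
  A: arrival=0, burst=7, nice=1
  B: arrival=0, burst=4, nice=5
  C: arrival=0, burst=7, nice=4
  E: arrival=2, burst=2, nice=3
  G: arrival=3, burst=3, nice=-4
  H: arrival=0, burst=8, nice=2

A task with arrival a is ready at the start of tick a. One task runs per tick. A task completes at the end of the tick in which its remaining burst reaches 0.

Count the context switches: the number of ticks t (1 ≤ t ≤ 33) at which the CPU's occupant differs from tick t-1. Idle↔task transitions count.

context switches = 7

t=0: ready={A,B,C,H} → run A
t=1: ready={A,B,C,H} → run A
t=2: ready={A,B,C,E,H} → run A
t=3: ready={A,B,C,E,G,H} → run G
t=4: ready={A,B,C,E,G,H} → run G
t=5: ready={A,B,C,E,G,H} → run G
t=6: ready={A,B,C,E,H} → run A
t=7: ready={A,B,C,E,H} → run A
t=8: ready={A,B,C,E,H} → run A
t=9: ready={A,B,C,E,H} → run A
t=10: ready={B,C,E,H} → run H
t=11: ready={B,C,E,H} → run H
t=12: ready={B,C,E,H} → run H
t=13: ready={B,C,E,H} → run H
t=14: ready={B,C,E,H} → run H
t=15: ready={B,C,E,H} → run H
t=16: ready={B,C,E,H} → run H
t=17: ready={B,C,E,H} → run H
t=18: ready={B,C,E} → run E
t=19: ready={B,C,E} → run E
t=20: ready={B,C} → run C
t=21: ready={B,C} → run C
t=22: ready={B,C} → run C
t=23: ready={B,C} → run C
t=24: ready={B,C} → run C
t=25: ready={B,C} → run C
t=26: ready={B,C} → run C
t=27: ready={B} → run B
t=28: ready={B} → run B
t=29: ready={B} → run B
t=30: ready={B} → run B
t=31: (idle)
t=32: (idle)
t=33: (idle)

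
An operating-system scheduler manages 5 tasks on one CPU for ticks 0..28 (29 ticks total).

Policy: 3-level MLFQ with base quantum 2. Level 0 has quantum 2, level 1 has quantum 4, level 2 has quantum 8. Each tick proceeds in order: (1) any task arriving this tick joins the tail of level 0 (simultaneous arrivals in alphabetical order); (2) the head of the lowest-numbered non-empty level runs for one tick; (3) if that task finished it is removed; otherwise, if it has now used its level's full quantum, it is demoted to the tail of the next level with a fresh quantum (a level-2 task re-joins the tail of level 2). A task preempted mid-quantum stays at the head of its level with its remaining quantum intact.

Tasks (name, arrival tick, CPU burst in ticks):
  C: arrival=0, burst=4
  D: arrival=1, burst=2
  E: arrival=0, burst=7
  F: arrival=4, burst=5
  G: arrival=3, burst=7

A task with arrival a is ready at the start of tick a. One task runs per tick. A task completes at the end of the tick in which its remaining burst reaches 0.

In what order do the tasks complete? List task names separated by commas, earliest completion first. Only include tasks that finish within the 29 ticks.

completion order = D, C, F, E, G

t=0: L0/L1/L2 = CE/-/- → run C
t=1: L0/L1/L2 = CED/-/- → run C
t=2: L0/L1/L2 = ED/C/- → run E
t=3: L0/L1/L2 = EDG/C/- → run E
t=4: L0/L1/L2 = DGF/CE/- → run D
t=5: L0/L1/L2 = DGF/CE/- → run D
t=6: L0/L1/L2 = GF/CE/- → run G
t=7: L0/L1/L2 = GF/CE/- → run G
t=8: L0/L1/L2 = F/CEG/- → run F
t=9: L0/L1/L2 = F/CEG/- → run F
t=10: L0/L1/L2 = -/CEGF/- → run C
t=11: L0/L1/L2 = -/CEGF/- → run C
t=12: L0/L1/L2 = -/EGF/- → run E
t=13: L0/L1/L2 = -/EGF/- → run E
t=14: L0/L1/L2 = -/EGF/- → run E
t=15: L0/L1/L2 = -/EGF/- → run E
t=16: L0/L1/L2 = -/GF/E → run G
t=17: L0/L1/L2 = -/GF/E → run G
t=18: L0/L1/L2 = -/GF/E → run G
t=19: L0/L1/L2 = -/GF/E → run G
t=20: L0/L1/L2 = -/F/EG → run F
t=21: L0/L1/L2 = -/F/EG → run F
t=22: L0/L1/L2 = -/F/EG → run F
t=23: L0/L1/L2 = -/-/EG → run E
t=24: L0/L1/L2 = -/-/G → run G
t=25: (idle)
t=26: (idle)
t=27: (idle)
t=28: (idle)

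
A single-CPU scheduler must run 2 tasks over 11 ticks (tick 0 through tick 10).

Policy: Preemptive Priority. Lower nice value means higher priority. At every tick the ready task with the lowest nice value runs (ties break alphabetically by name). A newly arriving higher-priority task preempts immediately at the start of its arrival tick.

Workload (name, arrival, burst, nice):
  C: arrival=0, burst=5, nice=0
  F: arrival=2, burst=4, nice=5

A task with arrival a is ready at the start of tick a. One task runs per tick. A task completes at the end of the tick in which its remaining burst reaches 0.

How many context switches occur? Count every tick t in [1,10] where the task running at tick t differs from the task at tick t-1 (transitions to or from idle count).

t=0: ready={C} → run C
t=1: ready={C} → run C
t=2: ready={C,F} → run C
t=3: ready={C,F} → run C
t=4: ready={C,F} → run C
t=5: ready={F} → run F
t=6: ready={F} → run F
t=7: ready={F} → run F
t=8: ready={F} → run F
t=9: (idle)
t=10: (idle)

context switches = 2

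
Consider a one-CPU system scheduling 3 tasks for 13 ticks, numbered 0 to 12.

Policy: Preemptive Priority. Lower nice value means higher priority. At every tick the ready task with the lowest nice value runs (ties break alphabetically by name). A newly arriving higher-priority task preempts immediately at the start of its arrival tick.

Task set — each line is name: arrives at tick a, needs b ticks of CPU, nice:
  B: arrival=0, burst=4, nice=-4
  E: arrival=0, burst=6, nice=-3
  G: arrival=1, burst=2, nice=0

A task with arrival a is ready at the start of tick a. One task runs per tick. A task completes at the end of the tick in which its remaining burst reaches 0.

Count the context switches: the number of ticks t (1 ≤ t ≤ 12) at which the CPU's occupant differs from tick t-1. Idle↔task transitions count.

context switches = 3

t=0: ready={B,E} → run B
t=1: ready={B,E,G} → run B
t=2: ready={B,E,G} → run B
t=3: ready={B,E,G} → run B
t=4: ready={E,G} → run E
t=5: ready={E,G} → run E
t=6: ready={E,G} → run E
t=7: ready={E,G} → run E
t=8: ready={E,G} → run E
t=9: ready={E,G} → run E
t=10: ready={G} → run G
t=11: ready={G} → run G
t=12: (idle)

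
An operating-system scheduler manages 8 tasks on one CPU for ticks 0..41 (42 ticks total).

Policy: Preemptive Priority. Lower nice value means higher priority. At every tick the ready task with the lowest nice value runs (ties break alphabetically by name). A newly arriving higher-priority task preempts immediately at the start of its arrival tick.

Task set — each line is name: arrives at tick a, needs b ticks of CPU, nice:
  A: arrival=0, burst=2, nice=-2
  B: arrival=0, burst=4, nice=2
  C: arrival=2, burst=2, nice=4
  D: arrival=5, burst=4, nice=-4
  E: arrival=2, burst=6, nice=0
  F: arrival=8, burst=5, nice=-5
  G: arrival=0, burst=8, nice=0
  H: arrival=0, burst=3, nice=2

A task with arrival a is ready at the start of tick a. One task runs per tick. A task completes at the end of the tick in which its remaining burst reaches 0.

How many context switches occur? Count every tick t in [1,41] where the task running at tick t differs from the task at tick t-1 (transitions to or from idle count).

context switches = 10

t=0: ready={A,B,G,H} → run A
t=1: ready={A,B,G,H} → run A
t=2: ready={B,C,E,G,H} → run E
t=3: ready={B,C,E,G,H} → run E
t=4: ready={B,C,E,G,H} → run E
t=5: ready={B,C,D,E,G,H} → run D
t=6: ready={B,C,D,E,G,H} → run D
t=7: ready={B,C,D,E,G,H} → run D
t=8: ready={B,C,D,E,F,G,H} → run F
t=9: ready={B,C,D,E,F,G,H} → run F
t=10: ready={B,C,D,E,F,G,H} → run F
t=11: ready={B,C,D,E,F,G,H} → run F
t=12: ready={B,C,D,E,F,G,H} → run F
t=13: ready={B,C,D,E,G,H} → run D
t=14: ready={B,C,E,G,H} → run E
t=15: ready={B,C,E,G,H} → run E
t=16: ready={B,C,E,G,H} → run E
t=17: ready={B,C,G,H} → run G
t=18: ready={B,C,G,H} → run G
t=19: ready={B,C,G,H} → run G
t=20: ready={B,C,G,H} → run G
t=21: ready={B,C,G,H} → run G
t=22: ready={B,C,G,H} → run G
t=23: ready={B,C,G,H} → run G
t=24: ready={B,C,G,H} → run G
t=25: ready={B,C,H} → run B
t=26: ready={B,C,H} → run B
t=27: ready={B,C,H} → run B
t=28: ready={B,C,H} → run B
t=29: ready={C,H} → run H
t=30: ready={C,H} → run H
t=31: ready={C,H} → run H
t=32: ready={C} → run C
t=33: ready={C} → run C
t=34: (idle)
t=35: (idle)
t=36: (idle)
t=37: (idle)
t=38: (idle)
t=39: (idle)
t=40: (idle)
t=41: (idle)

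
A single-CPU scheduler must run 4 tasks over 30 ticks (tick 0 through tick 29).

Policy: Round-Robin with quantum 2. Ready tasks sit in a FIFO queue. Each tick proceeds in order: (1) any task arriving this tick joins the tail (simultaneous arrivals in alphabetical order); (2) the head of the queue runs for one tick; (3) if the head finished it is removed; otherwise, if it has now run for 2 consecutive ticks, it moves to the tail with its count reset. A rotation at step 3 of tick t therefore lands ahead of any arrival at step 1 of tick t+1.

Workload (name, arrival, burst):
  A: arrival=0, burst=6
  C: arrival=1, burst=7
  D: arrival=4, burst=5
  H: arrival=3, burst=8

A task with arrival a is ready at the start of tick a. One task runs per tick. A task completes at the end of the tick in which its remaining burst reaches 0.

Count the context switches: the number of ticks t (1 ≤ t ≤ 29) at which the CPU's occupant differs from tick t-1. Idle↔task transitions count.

context switches = 14

t=0: queue=[A] q_used=0 → run A
t=1: queue=[A,C] q_used=1 → run A
t=2: queue=[C,A] q_used=0 → run C
t=3: queue=[C,A,H] q_used=1 → run C
t=4: queue=[A,H,C,D] q_used=0 → run A
t=5: queue=[A,H,C,D] q_used=1 → run A
t=6: queue=[H,C,D,A] q_used=0 → run H
t=7: queue=[H,C,D,A] q_used=1 → run H
t=8: queue=[C,D,A,H] q_used=0 → run C
t=9: queue=[C,D,A,H] q_used=1 → run C
t=10: queue=[D,A,H,C] q_used=0 → run D
t=11: queue=[D,A,H,C] q_used=1 → run D
t=12: queue=[A,H,C,D] q_used=0 → run A
t=13: queue=[A,H,C,D] q_used=1 → run A
t=14: queue=[H,C,D] q_used=0 → run H
t=15: queue=[H,C,D] q_used=1 → run H
t=16: queue=[C,D,H] q_used=0 → run C
t=17: queue=[C,D,H] q_used=1 → run C
t=18: queue=[D,H,C] q_used=0 → run D
t=19: queue=[D,H,C] q_used=1 → run D
t=20: queue=[H,C,D] q_used=0 → run H
t=21: queue=[H,C,D] q_used=1 → run H
t=22: queue=[C,D,H] q_used=0 → run C
t=23: queue=[D,H] q_used=0 → run D
t=24: queue=[H] q_used=0 → run H
t=25: queue=[H] q_used=1 → run H
t=26: (idle)
t=27: (idle)
t=28: (idle)
t=29: (idle)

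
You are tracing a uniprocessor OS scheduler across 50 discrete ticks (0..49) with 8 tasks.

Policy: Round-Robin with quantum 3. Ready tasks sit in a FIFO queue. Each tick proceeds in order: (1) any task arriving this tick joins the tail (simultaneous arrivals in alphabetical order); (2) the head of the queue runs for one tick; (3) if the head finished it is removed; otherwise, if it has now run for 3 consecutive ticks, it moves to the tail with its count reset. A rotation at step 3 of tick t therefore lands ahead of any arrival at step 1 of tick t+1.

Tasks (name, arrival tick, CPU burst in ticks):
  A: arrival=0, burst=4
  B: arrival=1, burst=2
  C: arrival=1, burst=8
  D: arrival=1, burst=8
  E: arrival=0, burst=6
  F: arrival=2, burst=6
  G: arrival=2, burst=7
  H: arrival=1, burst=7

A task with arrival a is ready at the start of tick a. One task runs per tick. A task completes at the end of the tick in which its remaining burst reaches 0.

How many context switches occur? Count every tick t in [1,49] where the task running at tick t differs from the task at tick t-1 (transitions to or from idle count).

t=0: queue=[A,E] q_used=0 → run A
t=1: queue=[A,E,B,C,D,H] q_used=1 → run A
t=2: queue=[A,E,B,C,D,H,F,G] q_used=2 → run A
t=3: queue=[E,B,C,D,H,F,G,A] q_used=0 → run E
t=4: queue=[E,B,C,D,H,F,G,A] q_used=1 → run E
t=5: queue=[E,B,C,D,H,F,G,A] q_used=2 → run E
t=6: queue=[B,C,D,H,F,G,A,E] q_used=0 → run B
t=7: queue=[B,C,D,H,F,G,A,E] q_used=1 → run B
t=8: queue=[C,D,H,F,G,A,E] q_used=0 → run C
t=9: queue=[C,D,H,F,G,A,E] q_used=1 → run C
t=10: queue=[C,D,H,F,G,A,E] q_used=2 → run C
t=11: queue=[D,H,F,G,A,E,C] q_used=0 → run D
t=12: queue=[D,H,F,G,A,E,C] q_used=1 → run D
t=13: queue=[D,H,F,G,A,E,C] q_used=2 → run D
t=14: queue=[H,F,G,A,E,C,D] q_used=0 → run H
t=15: queue=[H,F,G,A,E,C,D] q_used=1 → run H
t=16: queue=[H,F,G,A,E,C,D] q_used=2 → run H
t=17: queue=[F,G,A,E,C,D,H] q_used=0 → run F
t=18: queue=[F,G,A,E,C,D,H] q_used=1 → run F
t=19: queue=[F,G,A,E,C,D,H] q_used=2 → run F
t=20: queue=[G,A,E,C,D,H,F] q_used=0 → run G
t=21: queue=[G,A,E,C,D,H,F] q_used=1 → run G
t=22: queue=[G,A,E,C,D,H,F] q_used=2 → run G
t=23: queue=[A,E,C,D,H,F,G] q_used=0 → run A
t=24: queue=[E,C,D,H,F,G] q_used=0 → run E
t=25: queue=[E,C,D,H,F,G] q_used=1 → run E
t=26: queue=[E,C,D,H,F,G] q_used=2 → run E
t=27: queue=[C,D,H,F,G] q_used=0 → run C
t=28: queue=[C,D,H,F,G] q_used=1 → run C
t=29: queue=[C,D,H,F,G] q_used=2 → run C
t=30: queue=[D,H,F,G,C] q_used=0 → run D
t=31: queue=[D,H,F,G,C] q_used=1 → run D
t=32: queue=[D,H,F,G,C] q_used=2 → run D
t=33: queue=[H,F,G,C,D] q_used=0 → run H
t=34: queue=[H,F,G,C,D] q_used=1 → run H
t=35: queue=[H,F,G,C,D] q_used=2 → run H
t=36: queue=[F,G,C,D,H] q_used=0 → run F
t=37: queue=[F,G,C,D,H] q_used=1 → run F
t=38: queue=[F,G,C,D,H] q_used=2 → run F
t=39: queue=[G,C,D,H] q_used=0 → run G
t=40: queue=[G,C,D,H] q_used=1 → run G
t=41: queue=[G,C,D,H] q_used=2 → run G
t=42: queue=[C,D,H,G] q_used=0 → run C
t=43: queue=[C,D,H,G] q_used=1 → run C
t=44: queue=[D,H,G] q_used=0 → run D
t=45: queue=[D,H,G] q_used=1 → run D
t=46: queue=[H,G] q_used=0 → run H
t=47: queue=[G] q_used=0 → run G
t=48: (idle)
t=49: (idle)

context switches = 19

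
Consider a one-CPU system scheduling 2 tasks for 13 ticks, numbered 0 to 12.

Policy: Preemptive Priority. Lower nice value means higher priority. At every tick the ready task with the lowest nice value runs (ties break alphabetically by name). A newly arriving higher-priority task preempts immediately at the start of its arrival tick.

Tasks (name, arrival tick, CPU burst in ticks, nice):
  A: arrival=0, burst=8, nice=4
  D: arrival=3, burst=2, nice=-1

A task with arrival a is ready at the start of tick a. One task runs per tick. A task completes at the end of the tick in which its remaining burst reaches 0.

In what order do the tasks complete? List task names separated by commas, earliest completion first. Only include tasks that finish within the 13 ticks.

t=0: ready={A} → run A
t=1: ready={A} → run A
t=2: ready={A} → run A
t=3: ready={A,D} → run D
t=4: ready={A,D} → run D
t=5: ready={A} → run A
t=6: ready={A} → run A
t=7: ready={A} → run A
t=8: ready={A} → run A
t=9: ready={A} → run A
t=10: (idle)
t=11: (idle)
t=12: (idle)

completion order = D, A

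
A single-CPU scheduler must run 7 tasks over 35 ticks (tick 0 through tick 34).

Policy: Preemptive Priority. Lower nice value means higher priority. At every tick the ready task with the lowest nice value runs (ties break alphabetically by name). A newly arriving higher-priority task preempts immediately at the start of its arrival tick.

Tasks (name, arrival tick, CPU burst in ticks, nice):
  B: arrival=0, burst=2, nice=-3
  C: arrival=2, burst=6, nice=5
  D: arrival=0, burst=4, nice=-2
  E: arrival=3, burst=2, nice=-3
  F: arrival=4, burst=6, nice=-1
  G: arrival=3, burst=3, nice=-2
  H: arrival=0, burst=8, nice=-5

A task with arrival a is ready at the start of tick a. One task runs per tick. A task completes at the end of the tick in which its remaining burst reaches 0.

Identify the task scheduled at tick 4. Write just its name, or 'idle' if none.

running at tick 4 = H

t=0: ready={B,D,H} → run H
t=1: ready={B,D,H} → run H
t=2: ready={B,C,D,H} → run H
t=3: ready={B,C,D,E,G,H} → run H
t=4: ready={B,C,D,E,F,G,H} → run H
t=5: ready={B,C,D,E,F,G,H} → run H
t=6: ready={B,C,D,E,F,G,H} → run H
t=7: ready={B,C,D,E,F,G,H} → run H
t=8: ready={B,C,D,E,F,G} → run B
t=9: ready={B,C,D,E,F,G} → run B
t=10: ready={C,D,E,F,G} → run E
t=11: ready={C,D,E,F,G} → run E
t=12: ready={C,D,F,G} → run D
t=13: ready={C,D,F,G} → run D
t=14: ready={C,D,F,G} → run D
t=15: ready={C,D,F,G} → run D
t=16: ready={C,F,G} → run G
t=17: ready={C,F,G} → run G
t=18: ready={C,F,G} → run G
t=19: ready={C,F} → run F
t=20: ready={C,F} → run F
t=21: ready={C,F} → run F
t=22: ready={C,F} → run F
t=23: ready={C,F} → run F
t=24: ready={C,F} → run F
t=25: ready={C} → run C
t=26: ready={C} → run C
t=27: ready={C} → run C
t=28: ready={C} → run C
t=29: ready={C} → run C
t=30: ready={C} → run C
t=31: (idle)
t=32: (idle)
t=33: (idle)
t=34: (idle)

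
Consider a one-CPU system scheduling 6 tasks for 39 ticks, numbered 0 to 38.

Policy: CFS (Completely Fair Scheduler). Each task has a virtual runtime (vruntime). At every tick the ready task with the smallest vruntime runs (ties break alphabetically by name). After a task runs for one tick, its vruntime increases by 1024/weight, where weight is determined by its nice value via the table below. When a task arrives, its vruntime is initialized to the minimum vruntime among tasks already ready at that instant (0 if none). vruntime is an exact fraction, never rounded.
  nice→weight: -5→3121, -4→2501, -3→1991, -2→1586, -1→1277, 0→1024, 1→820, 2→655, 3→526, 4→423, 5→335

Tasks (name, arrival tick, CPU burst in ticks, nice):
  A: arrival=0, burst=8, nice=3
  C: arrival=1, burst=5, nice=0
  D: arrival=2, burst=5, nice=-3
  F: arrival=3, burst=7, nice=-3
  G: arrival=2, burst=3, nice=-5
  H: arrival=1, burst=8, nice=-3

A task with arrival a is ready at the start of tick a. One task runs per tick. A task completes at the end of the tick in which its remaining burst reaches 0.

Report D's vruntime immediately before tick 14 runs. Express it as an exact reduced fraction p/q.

t=0: vr[A=0] → run A
t=1: vr[A=512/263 C=512/263 H=512/263] → run A
t=2: vr[A=1024/263 C=512/263 D=512/263 G=512/263 H=512/263] → run C
t=3: vr[A=1024/263 C=775/263 D=512/263 F=512/263 G=512/263 H=512/263] → run D
t=4: vr[A=1024/263 C=775/263 D=1288704/523633 F=512/263 G=512/263 H=512/263] → run F
t=5: vr[A=1024/263 C=775/263 D=1288704/523633 F=1288704/523633 G=512/263 H=512/263] → run G
t=6: vr[A=1024/263 C=775/263 D=1288704/523633 F=1288704/523633 G=1867264/820823 H=512/263] → run H
t=7: vr[A=1024/263 C=775/263 D=1288704/523633 F=1288704/523633 G=1867264/820823 H=1288704/523633] → run G
t=8: vr[A=1024/263 C=775/263 D=1288704/523633 F=1288704/523633 G=2136576/820823 H=1288704/523633] → run D
t=9: vr[A=1024/263 C=775/263 D=1558016/523633 F=1288704/523633 G=2136576/820823 H=1288704/523633] → run F
t=10: vr[A=1024/263 C=775/263 D=1558016/523633 F=1558016/523633 G=2136576/820823 H=1288704/523633] → run H
t=11: vr[A=1024/263 C=775/263 D=1558016/523633 F=1558016/523633 G=2136576/820823 H=1558016/523633] → run G
t=12: vr[A=1024/263 C=775/263 D=1558016/523633 F=1558016/523633 H=1558016/523633] → run C
t=13: vr[A=1024/263 C=1038/263 D=1558016/523633 F=1558016/523633 H=1558016/523633] → run D
t=14: vr[A=1024/263 C=1038/263 D=1827328/523633 F=1558016/523633 H=1558016/523633] → run F
t=15: vr[A=1024/263 C=1038/263 D=1827328/523633 F=1827328/523633 H=1558016/523633] → run H
t=16: vr[A=1024/263 C=1038/263 D=1827328/523633 F=1827328/523633 H=1827328/523633] → run D
t=17: vr[A=1024/263 C=1038/263 D=2096640/523633 F=1827328/523633 H=1827328/523633] → run F
t=18: vr[A=1024/263 C=1038/263 D=2096640/523633 F=2096640/523633 H=1827328/523633] → run H
t=19: vr[A=1024/263 C=1038/263 D=2096640/523633 F=2096640/523633 H=2096640/523633] → run A
t=20: vr[A=1536/263 C=1038/263 D=2096640/523633 F=2096640/523633 H=2096640/523633] → run C
t=21: vr[A=1536/263 C=1301/263 D=2096640/523633 F=2096640/523633 H=2096640/523633] → run D
t=22: vr[A=1536/263 C=1301/263 F=2096640/523633 H=2096640/523633] → run F
t=23: vr[A=1536/263 C=1301/263 F=2365952/523633 H=2096640/523633] → run H
t=24: vr[A=1536/263 C=1301/263 F=2365952/523633 H=2365952/523633] → run F
t=25: vr[A=1536/263 C=1301/263 F=2635264/523633 H=2365952/523633] → run H
t=26: vr[A=1536/263 C=1301/263 F=2635264/523633 H=2635264/523633] → run C
t=27: vr[A=1536/263 C=1564/263 F=2635264/523633 H=2635264/523633] → run F
t=28: vr[A=1536/263 C=1564/263 H=2635264/523633] → run H
t=29: vr[A=1536/263 C=1564/263 H=2904576/523633] → run H
t=30: vr[A=1536/263 C=1564/263] → run A
t=31: vr[A=2048/263 C=1564/263] → run C
t=32: vr[A=2048/263] → run A
t=33: vr[A=2560/263] → run A
t=34: vr[A=3072/263] → run A
t=35: vr[A=3584/263] → run A
t=36: (idle)
t=37: (idle)
t=38: (idle)

vruntime(D, start of tick 14) = 1827328/523633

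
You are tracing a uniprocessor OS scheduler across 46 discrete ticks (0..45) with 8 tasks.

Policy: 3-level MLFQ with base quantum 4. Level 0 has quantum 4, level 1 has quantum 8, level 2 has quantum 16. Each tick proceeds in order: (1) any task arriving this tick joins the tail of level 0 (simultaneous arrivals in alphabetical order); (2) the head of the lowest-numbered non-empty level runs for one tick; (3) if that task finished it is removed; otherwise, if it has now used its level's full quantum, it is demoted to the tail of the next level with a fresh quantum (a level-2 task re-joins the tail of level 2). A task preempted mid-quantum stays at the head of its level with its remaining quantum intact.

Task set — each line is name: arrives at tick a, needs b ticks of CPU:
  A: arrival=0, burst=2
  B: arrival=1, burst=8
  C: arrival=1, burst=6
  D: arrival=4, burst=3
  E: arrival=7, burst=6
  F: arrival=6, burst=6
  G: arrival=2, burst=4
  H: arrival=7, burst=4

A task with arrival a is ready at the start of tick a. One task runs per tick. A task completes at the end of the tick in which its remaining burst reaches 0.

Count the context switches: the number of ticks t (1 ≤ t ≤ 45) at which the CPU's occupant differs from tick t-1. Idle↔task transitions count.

context switches = 12

t=0: L0/L1/L2 = A/-/- → run A
t=1: L0/L1/L2 = ABC/-/- → run A
t=2: L0/L1/L2 = BCG/-/- → run B
t=3: L0/L1/L2 = BCG/-/- → run B
t=4: L0/L1/L2 = BCGD/-/- → run B
t=5: L0/L1/L2 = BCGD/-/- → run B
t=6: L0/L1/L2 = CGDF/B/- → run C
t=7: L0/L1/L2 = CGDFEH/B/- → run C
t=8: L0/L1/L2 = CGDFEH/B/- → run C
t=9: L0/L1/L2 = CGDFEH/B/- → run C
t=10: L0/L1/L2 = GDFEH/BC/- → run G
t=11: L0/L1/L2 = GDFEH/BC/- → run G
t=12: L0/L1/L2 = GDFEH/BC/- → run G
t=13: L0/L1/L2 = GDFEH/BC/- → run G
t=14: L0/L1/L2 = DFEH/BC/- → run D
t=15: L0/L1/L2 = DFEH/BC/- → run D
t=16: L0/L1/L2 = DFEH/BC/- → run D
t=17: L0/L1/L2 = FEH/BC/- → run F
t=18: L0/L1/L2 = FEH/BC/- → run F
t=19: L0/L1/L2 = FEH/BC/- → run F
t=20: L0/L1/L2 = FEH/BC/- → run F
t=21: L0/L1/L2 = EH/BCF/- → run E
t=22: L0/L1/L2 = EH/BCF/- → run E
t=23: L0/L1/L2 = EH/BCF/- → run E
t=24: L0/L1/L2 = EH/BCF/- → run E
t=25: L0/L1/L2 = H/BCFE/- → run H
t=26: L0/L1/L2 = H/BCFE/- → run H
t=27: L0/L1/L2 = H/BCFE/- → run H
t=28: L0/L1/L2 = H/BCFE/- → run H
t=29: L0/L1/L2 = -/BCFE/- → run B
t=30: L0/L1/L2 = -/BCFE/- → run B
t=31: L0/L1/L2 = -/BCFE/- → run B
t=32: L0/L1/L2 = -/BCFE/- → run B
t=33: L0/L1/L2 = -/CFE/- → run C
t=34: L0/L1/L2 = -/CFE/- → run C
t=35: L0/L1/L2 = -/FE/- → run F
t=36: L0/L1/L2 = -/FE/- → run F
t=37: L0/L1/L2 = -/E/- → run E
t=38: L0/L1/L2 = -/E/- → run E
t=39: (idle)
t=40: (idle)
t=41: (idle)
t=42: (idle)
t=43: (idle)
t=44: (idle)
t=45: (idle)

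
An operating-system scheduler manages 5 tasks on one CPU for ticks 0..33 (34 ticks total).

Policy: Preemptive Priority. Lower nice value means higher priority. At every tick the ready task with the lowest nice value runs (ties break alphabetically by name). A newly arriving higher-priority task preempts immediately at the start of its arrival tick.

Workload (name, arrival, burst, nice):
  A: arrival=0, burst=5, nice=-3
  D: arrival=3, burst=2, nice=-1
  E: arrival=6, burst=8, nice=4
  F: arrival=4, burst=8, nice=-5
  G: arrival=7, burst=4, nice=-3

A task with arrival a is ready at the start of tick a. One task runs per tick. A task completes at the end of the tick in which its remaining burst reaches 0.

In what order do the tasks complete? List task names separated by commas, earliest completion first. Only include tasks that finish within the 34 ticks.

completion order = F, A, G, D, E

t=0: ready={A} → run A
t=1: ready={A} → run A
t=2: ready={A} → run A
t=3: ready={A,D} → run A
t=4: ready={A,D,F} → run F
t=5: ready={A,D,F} → run F
t=6: ready={A,D,E,F} → run F
t=7: ready={A,D,E,F,G} → run F
t=8: ready={A,D,E,F,G} → run F
t=9: ready={A,D,E,F,G} → run F
t=10: ready={A,D,E,F,G} → run F
t=11: ready={A,D,E,F,G} → run F
t=12: ready={A,D,E,G} → run A
t=13: ready={D,E,G} → run G
t=14: ready={D,E,G} → run G
t=15: ready={D,E,G} → run G
t=16: ready={D,E,G} → run G
t=17: ready={D,E} → run D
t=18: ready={D,E} → run D
t=19: ready={E} → run E
t=20: ready={E} → run E
t=21: ready={E} → run E
t=22: ready={E} → run E
t=23: ready={E} → run E
t=24: ready={E} → run E
t=25: ready={E} → run E
t=26: ready={E} → run E
t=27: (idle)
t=28: (idle)
t=29: (idle)
t=30: (idle)
t=31: (idle)
t=32: (idle)
t=33: (idle)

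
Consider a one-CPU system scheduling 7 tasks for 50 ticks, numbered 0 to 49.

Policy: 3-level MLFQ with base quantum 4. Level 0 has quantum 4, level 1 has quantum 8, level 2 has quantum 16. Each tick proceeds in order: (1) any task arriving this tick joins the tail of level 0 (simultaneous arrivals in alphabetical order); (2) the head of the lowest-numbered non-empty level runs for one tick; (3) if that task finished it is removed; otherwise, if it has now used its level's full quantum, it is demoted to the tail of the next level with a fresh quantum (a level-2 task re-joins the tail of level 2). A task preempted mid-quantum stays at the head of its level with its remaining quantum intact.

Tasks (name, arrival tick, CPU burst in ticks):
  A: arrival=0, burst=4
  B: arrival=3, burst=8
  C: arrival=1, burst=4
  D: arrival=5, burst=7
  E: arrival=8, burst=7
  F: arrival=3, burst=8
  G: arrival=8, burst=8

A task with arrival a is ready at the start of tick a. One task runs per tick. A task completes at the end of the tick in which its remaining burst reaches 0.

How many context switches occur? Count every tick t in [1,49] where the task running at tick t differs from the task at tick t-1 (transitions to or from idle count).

t=0: L0/L1/L2 = A/-/- → run A
t=1: L0/L1/L2 = AC/-/- → run A
t=2: L0/L1/L2 = AC/-/- → run A
t=3: L0/L1/L2 = ACBF/-/- → run A
t=4: L0/L1/L2 = CBF/-/- → run C
t=5: L0/L1/L2 = CBFD/-/- → run C
t=6: L0/L1/L2 = CBFD/-/- → run C
t=7: L0/L1/L2 = CBFD/-/- → run C
t=8: L0/L1/L2 = BFDEG/-/- → run B
t=9: L0/L1/L2 = BFDEG/-/- → run B
t=10: L0/L1/L2 = BFDEG/-/- → run B
t=11: L0/L1/L2 = BFDEG/-/- → run B
t=12: L0/L1/L2 = FDEG/B/- → run F
t=13: L0/L1/L2 = FDEG/B/- → run F
t=14: L0/L1/L2 = FDEG/B/- → run F
t=15: L0/L1/L2 = FDEG/B/- → run F
t=16: L0/L1/L2 = DEG/BF/- → run D
t=17: L0/L1/L2 = DEG/BF/- → run D
t=18: L0/L1/L2 = DEG/BF/- → run D
t=19: L0/L1/L2 = DEG/BF/- → run D
t=20: L0/L1/L2 = EG/BFD/- → run E
t=21: L0/L1/L2 = EG/BFD/- → run E
t=22: L0/L1/L2 = EG/BFD/- → run E
t=23: L0/L1/L2 = EG/BFD/- → run E
t=24: L0/L1/L2 = G/BFDE/- → run G
t=25: L0/L1/L2 = G/BFDE/- → run G
t=26: L0/L1/L2 = G/BFDE/- → run G
t=27: L0/L1/L2 = G/BFDE/- → run G
t=28: L0/L1/L2 = -/BFDEG/- → run B
t=29: L0/L1/L2 = -/BFDEG/- → run B
t=30: L0/L1/L2 = -/BFDEG/- → run B
t=31: L0/L1/L2 = -/BFDEG/- → run B
t=32: L0/L1/L2 = -/FDEG/- → run F
t=33: L0/L1/L2 = -/FDEG/- → run F
t=34: L0/L1/L2 = -/FDEG/- → run F
t=35: L0/L1/L2 = -/FDEG/- → run F
t=36: L0/L1/L2 = -/DEG/- → run D
t=37: L0/L1/L2 = -/DEG/- → run D
t=38: L0/L1/L2 = -/DEG/- → run D
t=39: L0/L1/L2 = -/EG/- → run E
t=40: L0/L1/L2 = -/EG/- → run E
t=41: L0/L1/L2 = -/EG/- → run E
t=42: L0/L1/L2 = -/G/- → run G
t=43: L0/L1/L2 = -/G/- → run G
t=44: L0/L1/L2 = -/G/- → run G
t=45: L0/L1/L2 = -/G/- → run G
t=46: (idle)
t=47: (idle)
t=48: (idle)
t=49: (idle)

context switches = 12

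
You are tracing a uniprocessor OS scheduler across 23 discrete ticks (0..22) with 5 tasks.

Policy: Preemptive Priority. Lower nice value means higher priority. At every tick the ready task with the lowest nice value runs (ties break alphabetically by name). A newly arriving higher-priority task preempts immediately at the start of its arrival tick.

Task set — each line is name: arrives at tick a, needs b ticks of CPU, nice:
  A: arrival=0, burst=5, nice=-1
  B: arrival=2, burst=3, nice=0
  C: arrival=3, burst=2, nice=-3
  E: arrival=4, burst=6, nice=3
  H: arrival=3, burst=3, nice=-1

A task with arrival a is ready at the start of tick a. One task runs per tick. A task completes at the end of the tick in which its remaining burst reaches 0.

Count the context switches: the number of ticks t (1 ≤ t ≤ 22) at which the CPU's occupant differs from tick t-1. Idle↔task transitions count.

t=0: ready={A} → run A
t=1: ready={A} → run A
t=2: ready={A,B} → run A
t=3: ready={A,B,C,H} → run C
t=4: ready={A,B,C,E,H} → run C
t=5: ready={A,B,E,H} → run A
t=6: ready={A,B,E,H} → run A
t=7: ready={B,E,H} → run H
t=8: ready={B,E,H} → run H
t=9: ready={B,E,H} → run H
t=10: ready={B,E} → run B
t=11: ready={B,E} → run B
t=12: ready={B,E} → run B
t=13: ready={E} → run E
t=14: ready={E} → run E
t=15: ready={E} → run E
t=16: ready={E} → run E
t=17: ready={E} → run E
t=18: ready={E} → run E
t=19: (idle)
t=20: (idle)
t=21: (idle)
t=22: (idle)

context switches = 6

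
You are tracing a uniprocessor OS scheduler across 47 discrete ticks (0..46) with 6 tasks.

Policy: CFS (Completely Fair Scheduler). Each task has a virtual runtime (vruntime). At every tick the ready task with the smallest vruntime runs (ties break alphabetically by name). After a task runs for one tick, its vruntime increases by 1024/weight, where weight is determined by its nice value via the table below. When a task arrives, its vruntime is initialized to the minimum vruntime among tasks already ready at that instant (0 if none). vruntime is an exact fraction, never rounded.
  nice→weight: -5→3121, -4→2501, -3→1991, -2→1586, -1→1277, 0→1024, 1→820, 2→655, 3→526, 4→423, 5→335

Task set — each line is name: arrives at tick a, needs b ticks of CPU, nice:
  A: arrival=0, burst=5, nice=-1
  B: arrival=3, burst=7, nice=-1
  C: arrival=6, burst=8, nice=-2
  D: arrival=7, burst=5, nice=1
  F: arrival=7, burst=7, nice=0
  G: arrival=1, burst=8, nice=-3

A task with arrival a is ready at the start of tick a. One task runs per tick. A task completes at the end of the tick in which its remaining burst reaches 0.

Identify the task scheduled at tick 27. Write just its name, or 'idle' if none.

t=0: vr[A=0] → run A
t=1: vr[A=1024/1277 G=1024/1277] → run A
t=2: vr[A=2048/1277 G=1024/1277] → run G
t=3: vr[A=2048/1277 B=3346432/2542507 G=3346432/2542507] → run B
t=4: vr[A=2048/1277 B=5385216/2542507 G=3346432/2542507] → run G
t=5: vr[A=2048/1277 B=5385216/2542507 G=4654080/2542507] → run A
t=6: vr[A=3072/1277 B=5385216/2542507 C=4654080/2542507 G=4654080/2542507] → run C
t=7: vr[A=3072/1277 B=5385216/2542507 C=4992449024/2016208051 D=4654080/2542507 F=4654080/2542507 G=4654080/2542507] → run D
t=8: vr[A=3072/1277 B=5385216/2542507 C=4992449024/2016208051 D=1604968192/521213935 F=4654080/2542507 G=4654080/2542507] → run F
t=9: vr[A=3072/1277 B=5385216/2542507 C=4992449024/2016208051 D=1604968192/521213935 F=7196587/2542507 G=4654080/2542507] → run G
t=10: vr[A=3072/1277 B=5385216/2542507 C=4992449024/2016208051 D=1604968192/521213935 F=7196587/2542507 G=5961728/2542507] → run B
t=11: vr[A=3072/1277 B=7424000/2542507 C=4992449024/2016208051 D=1604968192/521213935 F=7196587/2542507 G=5961728/2542507] → run G
t=12: vr[A=3072/1277 B=7424000/2542507 C=4992449024/2016208051 D=1604968192/521213935 F=7196587/2542507 G=7269376/2542507] → run A
t=13: vr[A=4096/1277 B=7424000/2542507 C=4992449024/2016208051 D=1604968192/521213935 F=7196587/2542507 G=7269376/2542507] → run C
t=14: vr[A=4096/1277 B=7424000/2542507 C=6294212608/2016208051 D=1604968192/521213935 F=7196587/2542507 G=7269376/2542507] → run F
t=15: vr[A=4096/1277 B=7424000/2542507 C=6294212608/2016208051 D=1604968192/521213935 F=9739094/2542507 G=7269376/2542507] → run G
t=16: vr[A=4096/1277 B=7424000/2542507 C=6294212608/2016208051 D=1604968192/521213935 F=9739094/2542507 G=8577024/2542507] → run B
t=17: vr[A=4096/1277 B=9462784/2542507 C=6294212608/2016208051 D=1604968192/521213935 F=9739094/2542507 G=8577024/2542507] → run D
t=18: vr[A=4096/1277 B=9462784/2542507 C=6294212608/2016208051 D=2255849984/521213935 F=9739094/2542507 G=8577024/2542507] → run C
t=19: vr[A=4096/1277 B=9462784/2542507 C=7595976192/2016208051 D=2255849984/521213935 F=9739094/2542507 G=8577024/2542507] → run A
t=20: vr[B=9462784/2542507 C=7595976192/2016208051 D=2255849984/521213935 F=9739094/2542507 G=8577024/2542507] → run G
t=21: vr[B=9462784/2542507 C=7595976192/2016208051 D=2255849984/521213935 F=9739094/2542507 G=9884672/2542507] → run B
t=22: vr[B=11501568/2542507 C=7595976192/2016208051 D=2255849984/521213935 F=9739094/2542507 G=9884672/2542507] → run C
t=23: vr[B=11501568/2542507 C=8897739776/2016208051 D=2255849984/521213935 F=9739094/2542507 G=9884672/2542507] → run F
t=24: vr[B=11501568/2542507 C=8897739776/2016208051 D=2255849984/521213935 F=12281601/2542507 G=9884672/2542507] → run G
t=25: vr[B=11501568/2542507 C=8897739776/2016208051 D=2255849984/521213935 F=12281601/2542507 G=11192320/2542507] → run D
t=26: vr[B=11501568/2542507 C=8897739776/2016208051 D=2906731776/521213935 F=12281601/2542507 G=11192320/2542507] → run G
t=27: vr[B=11501568/2542507 C=8897739776/2016208051 D=2906731776/521213935 F=12281601/2542507] → run C
t=28: vr[B=11501568/2542507 C=10199503360/2016208051 D=2906731776/521213935 F=12281601/2542507] → run B
t=29: vr[B=13540352/2542507 C=10199503360/2016208051 D=2906731776/521213935 F=12281601/2542507] → run F
t=30: vr[B=13540352/2542507 C=10199503360/2016208051 D=2906731776/521213935 F=14824108/2542507] → run C
t=31: vr[B=13540352/2542507 C=11501266944/2016208051 D=2906731776/521213935 F=14824108/2542507] → run B
t=32: vr[B=15579136/2542507 C=11501266944/2016208051 D=2906731776/521213935 F=14824108/2542507] → run D
t=33: vr[B=15579136/2542507 C=11501266944/2016208051 D=3557613568/521213935 F=14824108/2542507] → run C
t=34: vr[B=15579136/2542507 C=12803030528/2016208051 D=3557613568/521213935 F=14824108/2542507] → run F
t=35: vr[B=15579136/2542507 C=12803030528/2016208051 D=3557613568/521213935 F=17366615/2542507] → run B
t=36: vr[C=12803030528/2016208051 D=3557613568/521213935 F=17366615/2542507] → run C
t=37: vr[D=3557613568/521213935 F=17366615/2542507] → run D
t=38: vr[F=17366615/2542507] → run F
t=39: vr[F=19909122/2542507] → run F
t=40: (idle)
t=41: (idle)
t=42: (idle)
t=43: (idle)
t=44: (idle)
t=45: (idle)
t=46: (idle)

running at tick 27 = C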